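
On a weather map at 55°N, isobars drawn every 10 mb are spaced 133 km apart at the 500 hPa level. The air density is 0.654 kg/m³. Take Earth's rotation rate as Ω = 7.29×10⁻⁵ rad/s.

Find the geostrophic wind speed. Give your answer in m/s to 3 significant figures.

96.3 m/s

Coriolis parameter at 55°N:
f = 2Ω sin φ = 2 × 7.29×10⁻⁵ × sin 55° = 1.19×10⁻⁴ s⁻¹
Pressure gradient: |∂P/∂n| = 1000 Pa / 133000 m = 7.52×10⁻³ Pa/m
Geostrophic balance (pressure-gradient force = Coriolis force):
V_g = (1/(fρ)) |∂P/∂n| = 7.52×10⁻³ / (1.19×10⁻⁴ × 0.654) = 96.3 m/s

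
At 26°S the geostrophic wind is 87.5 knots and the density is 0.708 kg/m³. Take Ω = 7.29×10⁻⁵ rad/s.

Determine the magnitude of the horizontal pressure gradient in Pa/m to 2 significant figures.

Coriolis parameter at 26°S:
f = 2Ω sin φ = 2 × 7.29×10⁻⁵ × sin 26° = 6.39×10⁻⁵ s⁻¹
Wind speed in SI: 87.5 knots = 45.0 m/s
Geostrophic balance rearranged: |∂P/∂n| = f ρ V_g
|∂P/∂n| = 6.39×10⁻⁵ × 0.708 × 45.0 = 2.04×10⁻³ Pa/m

2.0×10⁻³ Pa/m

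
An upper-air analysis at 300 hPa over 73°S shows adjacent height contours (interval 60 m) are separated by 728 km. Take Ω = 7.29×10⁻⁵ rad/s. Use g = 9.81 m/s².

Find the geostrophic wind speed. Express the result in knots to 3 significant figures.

11.3 knots

Coriolis parameter at 73°S:
f = 2Ω sin φ = 2 × 7.29×10⁻⁵ × sin 73° = 1.39×10⁻⁴ s⁻¹
Height gradient: |∂Z/∂n| = 60 m / 728000 m = 8.24×10⁻⁵
On a pressure surface, geostrophic balance gives V_g = (g/f)|∂Z/∂n|:
V_g = 9.81 × 8.24×10⁻⁵ / 1.39×10⁻⁴ = 5.80 m/s
Converting: 5.80 m/s × 1.944 = 11.3 knots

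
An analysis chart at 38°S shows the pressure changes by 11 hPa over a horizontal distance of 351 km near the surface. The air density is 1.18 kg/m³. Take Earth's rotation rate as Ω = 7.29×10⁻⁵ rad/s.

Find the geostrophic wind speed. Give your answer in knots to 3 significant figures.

Coriolis parameter at 38°S:
f = 2Ω sin φ = 2 × 7.29×10⁻⁵ × sin 38° = 8.98×10⁻⁵ s⁻¹
Pressure gradient: |∂P/∂n| = 1100 Pa / 351000 m = 3.13×10⁻³ Pa/m
Geostrophic balance (pressure-gradient force = Coriolis force):
V_g = (1/(fρ)) |∂P/∂n| = 3.13×10⁻³ / (8.98×10⁻⁵ × 1.18) = 29.6 m/s
Converting: 29.6 m/s × 1.944 = 57.5 knots

57.5 knots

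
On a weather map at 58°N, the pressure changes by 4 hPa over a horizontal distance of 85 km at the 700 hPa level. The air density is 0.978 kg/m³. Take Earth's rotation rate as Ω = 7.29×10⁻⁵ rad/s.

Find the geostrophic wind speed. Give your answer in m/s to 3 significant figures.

Coriolis parameter at 58°N:
f = 2Ω sin φ = 2 × 7.29×10⁻⁵ × sin 58° = 1.24×10⁻⁴ s⁻¹
Pressure gradient: |∂P/∂n| = 400 Pa / 85000 m = 4.71×10⁻³ Pa/m
Geostrophic balance (pressure-gradient force = Coriolis force):
V_g = (1/(fρ)) |∂P/∂n| = 4.71×10⁻³ / (1.24×10⁻⁴ × 0.978) = 38.9 m/s

38.9 m/s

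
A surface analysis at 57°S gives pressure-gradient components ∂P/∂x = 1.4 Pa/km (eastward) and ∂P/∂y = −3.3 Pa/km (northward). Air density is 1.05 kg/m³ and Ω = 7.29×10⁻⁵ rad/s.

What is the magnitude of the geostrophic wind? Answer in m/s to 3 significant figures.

27.9 m/s

Coriolis parameter at 57°S:
f = 2Ω sin φ = 2 × 7.29×10⁻⁵ × sin 57° = 1.22×10⁻⁴ s⁻¹
In the Southern Hemisphere f is negative: f = −1.22×10⁻⁴ s⁻¹.
Component geostrophic relations (x east, y north):
u_g = −(1/(fρ)) ∂P/∂y,  v_g = (1/(fρ)) ∂P/∂x
u_g = −(−3.3×10⁻³)/(−1.22×10⁻⁴ × 1.05) = −25.7 m/s;  v_g = (1.4×10⁻³)/(−1.22×10⁻⁴ × 1.05) = −10.9 m/s
|V_g| = √(u_g² + v_g²) = 27.9 m/s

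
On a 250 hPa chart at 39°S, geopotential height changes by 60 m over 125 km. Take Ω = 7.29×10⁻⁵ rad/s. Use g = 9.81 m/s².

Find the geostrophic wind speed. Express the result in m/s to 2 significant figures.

51 m/s

Coriolis parameter at 39°S:
f = 2Ω sin φ = 2 × 7.29×10⁻⁵ × sin 39° = 9.18×10⁻⁵ s⁻¹
Height gradient: |∂Z/∂n| = 60 m / 125000 m = 4.80×10⁻⁴
On a pressure surface, geostrophic balance gives V_g = (g/f)|∂Z/∂n|:
V_g = 9.81 × 4.80×10⁻⁴ / 9.18×10⁻⁵ = 51.3 m/s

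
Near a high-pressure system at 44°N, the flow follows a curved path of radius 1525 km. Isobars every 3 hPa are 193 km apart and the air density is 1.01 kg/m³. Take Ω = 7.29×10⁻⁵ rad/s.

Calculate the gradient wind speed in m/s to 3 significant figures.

17.1 m/s

Coriolis parameter at 44°N:
f = 2Ω sin φ = 2 × 7.29×10⁻⁵ × sin 44° = 1.01×10⁻⁴ s⁻¹
Pressure gradient: |∂P/∂n| = 300 Pa / 193000 m = 1.55×10⁻³ Pa/m
Geostrophic speed: V_g = |∂P/∂n|/(fρ) = 1.55×10⁻³/(1.01×10⁻⁴ × 1.01) = 15.2 m/s
Around a high, pressure-gradient force acts outward with centrifugal, so Coriolis balances both:
fV = (1/ρ)|∂P/∂n| + V²/R  →  V² − fR·V + fR·V_g = 0
With fR = 1.01×10⁻⁴ × 1525×10³ m = 154 m/s:
V = [fR − √((fR)² − 4 fR V_g)]/2 = [154 − √(154² − 4×154×15.2)]/2 = 17.1 m/s
Supergeostrophic (V > V_g = 15.2 m/s), as expected around a high.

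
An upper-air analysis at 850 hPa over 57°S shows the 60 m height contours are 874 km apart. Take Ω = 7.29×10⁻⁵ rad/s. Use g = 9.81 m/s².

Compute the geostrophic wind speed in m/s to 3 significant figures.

5.51 m/s

Coriolis parameter at 57°S:
f = 2Ω sin φ = 2 × 7.29×10⁻⁵ × sin 57° = 1.22×10⁻⁴ s⁻¹
Height gradient: |∂Z/∂n| = 60 m / 874000 m = 6.86×10⁻⁵
On a pressure surface, geostrophic balance gives V_g = (g/f)|∂Z/∂n|:
V_g = 9.81 × 6.86×10⁻⁵ / 1.22×10⁻⁴ = 5.51 m/s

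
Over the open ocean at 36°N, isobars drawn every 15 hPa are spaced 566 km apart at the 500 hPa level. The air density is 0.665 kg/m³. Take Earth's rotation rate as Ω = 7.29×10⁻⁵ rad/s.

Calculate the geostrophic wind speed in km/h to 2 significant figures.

170 km/h

Coriolis parameter at 36°N:
f = 2Ω sin φ = 2 × 7.29×10⁻⁵ × sin 36° = 8.57×10⁻⁵ s⁻¹
Pressure gradient: |∂P/∂n| = 1500 Pa / 566000 m = 2.65×10⁻³ Pa/m
Geostrophic balance (pressure-gradient force = Coriolis force):
V_g = (1/(fρ)) |∂P/∂n| = 2.65×10⁻³ / (8.57×10⁻⁵ × 0.665) = 46.5 m/s
Converting: 46.5 m/s × 3.6 = 170 km/h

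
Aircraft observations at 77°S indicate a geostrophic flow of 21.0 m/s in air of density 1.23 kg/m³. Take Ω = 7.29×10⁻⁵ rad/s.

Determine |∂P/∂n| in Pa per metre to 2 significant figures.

3.7×10⁻³ Pa/m

Coriolis parameter at 77°S:
f = 2Ω sin φ = 2 × 7.29×10⁻⁵ × sin 77° = 1.42×10⁻⁴ s⁻¹
Geostrophic balance rearranged: |∂P/∂n| = f ρ V_g
|∂P/∂n| = 1.42×10⁻⁴ × 1.23 × 21.0 = 3.67×10⁻³ Pa/m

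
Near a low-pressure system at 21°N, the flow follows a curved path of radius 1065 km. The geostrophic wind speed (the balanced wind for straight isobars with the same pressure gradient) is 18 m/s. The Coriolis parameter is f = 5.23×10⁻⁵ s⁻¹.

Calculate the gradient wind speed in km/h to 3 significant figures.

Around a low, centrifugal force acts outward with Coriolis, so pressure-gradient force balances both:
(1/ρ)|∂P/∂n| = fV + V²/R  →  V² + fR·V − fR·V_g = 0
With fR = 5.23×10⁻⁵ × 1065×10³ m = 55.7 m/s:
V = [−fR + √((fR)² + 4 fR V_g)]/2 = [−55.7 + √(55.7² + 4×55.7×18)]/2 = 14.3 m/s
Subgeostrophic (V < V_g = 18 m/s), as expected around a low.
Converting: 14.3 m/s × 3.6 = 51.5 km/h

51.5 km/h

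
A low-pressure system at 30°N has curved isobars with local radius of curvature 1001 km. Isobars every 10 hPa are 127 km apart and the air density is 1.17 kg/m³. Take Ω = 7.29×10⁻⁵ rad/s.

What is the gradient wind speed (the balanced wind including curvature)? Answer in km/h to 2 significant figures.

190 km/h

Coriolis parameter at 30°N:
f = 2Ω sin φ = 2 × 7.29×10⁻⁵ × sin 30° = 7.29×10⁻⁵ s⁻¹
Pressure gradient: |∂P/∂n| = 1000 Pa / 127000 m = 7.87×10⁻³ Pa/m
Geostrophic speed: V_g = |∂P/∂n|/(fρ) = 7.87×10⁻³/(7.29×10⁻⁵ × 1.17) = 92.3 m/s
Around a low, centrifugal force acts outward with Coriolis, so pressure-gradient force balances both:
(1/ρ)|∂P/∂n| = fV + V²/R  →  V² + fR·V − fR·V_g = 0
With fR = 7.29×10⁻⁵ × 1001×10³ m = 73.0 m/s:
V = [−fR + √((fR)² + 4 fR V_g)]/2 = [−73.0 + √(73.0² + 4×73.0×92.3)]/2 = 53.3 m/s
Subgeostrophic (V < V_g = 92.3 m/s), as expected around a low.
Converting: 53.3 m/s × 3.6 = 190 km/h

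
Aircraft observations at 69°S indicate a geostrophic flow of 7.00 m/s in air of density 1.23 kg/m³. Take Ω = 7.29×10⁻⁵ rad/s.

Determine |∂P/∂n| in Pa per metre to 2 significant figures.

1.2×10⁻³ Pa/m

Coriolis parameter at 69°S:
f = 2Ω sin φ = 2 × 7.29×10⁻⁵ × sin 69° = 1.36×10⁻⁴ s⁻¹
Geostrophic balance rearranged: |∂P/∂n| = f ρ V_g
|∂P/∂n| = 1.36×10⁻⁴ × 1.23 × 7.00 = 1.17×10⁻³ Pa/m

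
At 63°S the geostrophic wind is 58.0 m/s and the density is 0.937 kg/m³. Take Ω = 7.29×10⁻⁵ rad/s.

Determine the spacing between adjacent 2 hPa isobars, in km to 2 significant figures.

28 km

Coriolis parameter at 63°S:
f = 2Ω sin φ = 2 × 7.29×10⁻⁵ × sin 63° = 1.30×10⁻⁴ s⁻¹
Geostrophic balance rearranged: |∂P/∂n| = f ρ V_g
|∂P/∂n| = 1.30×10⁻⁴ × 0.937 × 58.0 = 7.06×10⁻³ Pa/m
Isobar spacing: Δn = ΔP/|∂P/∂n| = 200 Pa / 7.06×10⁻³ Pa/m = 28329 m ≈ 28 km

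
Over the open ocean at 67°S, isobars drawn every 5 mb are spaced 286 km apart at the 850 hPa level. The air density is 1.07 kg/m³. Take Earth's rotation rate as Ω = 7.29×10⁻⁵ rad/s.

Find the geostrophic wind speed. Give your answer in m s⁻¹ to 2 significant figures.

12 m s⁻¹

Coriolis parameter at 67°S:
f = 2Ω sin φ = 2 × 7.29×10⁻⁵ × sin 67° = 1.34×10⁻⁴ s⁻¹
Pressure gradient: |∂P/∂n| = 500 Pa / 286000 m = 1.75×10⁻³ Pa/m
Geostrophic balance (pressure-gradient force = Coriolis force):
V_g = (1/(fρ)) |∂P/∂n| = 1.75×10⁻³ / (1.34×10⁻⁴ × 1.07) = 12.2 m/s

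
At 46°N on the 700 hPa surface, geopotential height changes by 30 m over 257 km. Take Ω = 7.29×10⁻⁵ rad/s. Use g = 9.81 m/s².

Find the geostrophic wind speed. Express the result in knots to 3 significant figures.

Coriolis parameter at 46°N:
f = 2Ω sin φ = 2 × 7.29×10⁻⁵ × sin 46° = 1.05×10⁻⁴ s⁻¹
Height gradient: |∂Z/∂n| = 30 m / 257000 m = 1.17×10⁻⁴
On a pressure surface, geostrophic balance gives V_g = (g/f)|∂Z/∂n|:
V_g = 9.81 × 1.17×10⁻⁴ / 1.05×10⁻⁴ = 10.9 m/s
Converting: 10.9 m/s × 1.944 = 21.2 knots

21.2 knots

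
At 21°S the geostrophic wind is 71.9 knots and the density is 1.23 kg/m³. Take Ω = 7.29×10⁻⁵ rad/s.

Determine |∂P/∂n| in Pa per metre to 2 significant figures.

Coriolis parameter at 21°S:
f = 2Ω sin φ = 2 × 7.29×10⁻⁵ × sin 21° = 5.23×10⁻⁵ s⁻¹
Wind speed in SI: 71.9 knots = 37.0 m/s
Geostrophic balance rearranged: |∂P/∂n| = f ρ V_g
|∂P/∂n| = 5.23×10⁻⁵ × 1.23 × 37.0 = 2.38×10⁻³ Pa/m

2.4×10⁻³ Pa/m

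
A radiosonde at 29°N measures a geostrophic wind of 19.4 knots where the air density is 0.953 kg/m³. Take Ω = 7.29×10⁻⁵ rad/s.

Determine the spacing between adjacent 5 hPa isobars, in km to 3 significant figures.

744 km

Coriolis parameter at 29°N:
f = 2Ω sin φ = 2 × 7.29×10⁻⁵ × sin 29° = 7.07×10⁻⁵ s⁻¹
Wind speed in SI: 19.4 knots = 9.98 m/s
Geostrophic balance rearranged: |∂P/∂n| = f ρ V_g
|∂P/∂n| = 7.07×10⁻⁵ × 0.953 × 9.98 = 6.72×10⁻⁴ Pa/m
Isobar spacing: Δn = ΔP/|∂P/∂n| = 500 Pa / 6.72×10⁻⁴ Pa/m = 743718 m ≈ 744 km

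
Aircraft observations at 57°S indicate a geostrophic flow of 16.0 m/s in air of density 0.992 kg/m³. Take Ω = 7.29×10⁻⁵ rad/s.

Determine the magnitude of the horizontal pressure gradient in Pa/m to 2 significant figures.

Coriolis parameter at 57°S:
f = 2Ω sin φ = 2 × 7.29×10⁻⁵ × sin 57° = 1.22×10⁻⁴ s⁻¹
Geostrophic balance rearranged: |∂P/∂n| = f ρ V_g
|∂P/∂n| = 1.22×10⁻⁴ × 0.992 × 16.0 = 1.94×10⁻³ Pa/m

1.9×10⁻³ Pa/m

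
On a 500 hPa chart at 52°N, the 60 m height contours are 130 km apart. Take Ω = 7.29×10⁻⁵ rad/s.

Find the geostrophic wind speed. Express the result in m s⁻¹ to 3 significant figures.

Coriolis parameter at 52°N:
f = 2Ω sin φ = 2 × 7.29×10⁻⁵ × sin 52° = 1.15×10⁻⁴ s⁻¹
Height gradient: |∂Z/∂n| = 60 m / 130000 m = 4.62×10⁻⁴
On a pressure surface, geostrophic balance gives V_g = (g/f)|∂Z/∂n|:
V_g = 9.81 × 4.62×10⁻⁴ / 1.15×10⁻⁴ = 39.4 m/s

39.4 m s⁻¹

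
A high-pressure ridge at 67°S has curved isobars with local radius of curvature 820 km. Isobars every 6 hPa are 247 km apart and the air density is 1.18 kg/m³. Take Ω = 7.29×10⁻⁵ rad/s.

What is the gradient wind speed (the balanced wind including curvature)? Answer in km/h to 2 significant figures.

Coriolis parameter at 67°S:
f = 2Ω sin φ = 2 × 7.29×10⁻⁵ × sin 67° = 1.34×10⁻⁴ s⁻¹
Pressure gradient: |∂P/∂n| = 600 Pa / 247000 m = 2.43×10⁻³ Pa/m
Geostrophic speed: V_g = |∂P/∂n|/(fρ) = 2.43×10⁻³/(1.34×10⁻⁴ × 1.18) = 15.3 m/s
Around a high, pressure-gradient force acts outward with centrifugal, so Coriolis balances both:
fV = (1/ρ)|∂P/∂n| + V²/R  →  V² − fR·V + fR·V_g = 0
With fR = 1.34×10⁻⁴ × 820×10³ m = 110 m/s:
V = [fR − √((fR)² − 4 fR V_g)]/2 = [110 − √(110² − 4×110×15.3)]/2 = 18.4 m/s
Supergeostrophic (V > V_g = 15.3 m/s), as expected around a high.
Converting: 18.4 m/s × 3.6 = 66 km/h

66 km/h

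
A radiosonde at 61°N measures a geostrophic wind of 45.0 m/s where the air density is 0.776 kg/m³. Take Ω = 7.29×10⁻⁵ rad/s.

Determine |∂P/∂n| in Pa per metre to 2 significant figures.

4.5×10⁻³ Pa/m

Coriolis parameter at 61°N:
f = 2Ω sin φ = 2 × 7.29×10⁻⁵ × sin 61° = 1.28×10⁻⁴ s⁻¹
Geostrophic balance rearranged: |∂P/∂n| = f ρ V_g
|∂P/∂n| = 1.28×10⁻⁴ × 0.776 × 45.0 = 4.45×10⁻³ Pa/m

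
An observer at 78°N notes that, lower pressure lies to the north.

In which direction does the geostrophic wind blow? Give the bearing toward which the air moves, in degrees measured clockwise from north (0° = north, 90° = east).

090°

The pressure-gradient force points toward the north (bearing 000°).
Geostrophic balance: in the Northern Hemisphere the Coriolis force deflects motion to the right, so the geostrophic wind blows 90° to the right of the pressure-gradient force (low pressure on the left).
Rotating 000° by 90° clockwise gives 090° — the wind blows toward the east.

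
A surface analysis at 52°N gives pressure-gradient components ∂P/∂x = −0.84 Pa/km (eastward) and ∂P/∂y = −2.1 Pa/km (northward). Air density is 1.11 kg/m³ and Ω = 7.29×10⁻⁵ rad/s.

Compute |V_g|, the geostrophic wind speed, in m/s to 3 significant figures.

17.7 m/s

Coriolis parameter at 52°N:
f = 2Ω sin φ = 2 × 7.29×10⁻⁵ × sin 52° = 1.15×10⁻⁴ s⁻¹
Component geostrophic relations (x east, y north):
u_g = −(1/(fρ)) ∂P/∂y,  v_g = (1/(fρ)) ∂P/∂x
u_g = −(−2.1×10⁻³)/(1.15×10⁻⁴ × 1.11) = 16.5 m/s;  v_g = (−0.84×10⁻³)/(1.15×10⁻⁴ × 1.11) = −6.59 m/s
|V_g| = √(u_g² + v_g²) = 17.7 m/s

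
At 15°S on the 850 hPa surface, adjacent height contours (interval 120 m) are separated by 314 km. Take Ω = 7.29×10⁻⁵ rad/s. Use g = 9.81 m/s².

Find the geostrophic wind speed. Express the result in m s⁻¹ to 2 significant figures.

Coriolis parameter at 15°S:
f = 2Ω sin φ = 2 × 7.29×10⁻⁵ × sin 15° = 3.77×10⁻⁵ s⁻¹
Height gradient: |∂Z/∂n| = 120 m / 314000 m = 3.82×10⁻⁴
On a pressure surface, geostrophic balance gives V_g = (g/f)|∂Z/∂n|:
V_g = 9.81 × 3.82×10⁻⁴ / 3.77×10⁻⁵ = 99.3 m/s

99 m s⁻¹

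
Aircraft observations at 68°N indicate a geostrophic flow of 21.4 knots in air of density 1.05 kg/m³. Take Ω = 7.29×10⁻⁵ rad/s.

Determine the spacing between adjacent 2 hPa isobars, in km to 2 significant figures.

Coriolis parameter at 68°N:
f = 2Ω sin φ = 2 × 7.29×10⁻⁵ × sin 68° = 1.35×10⁻⁴ s⁻¹
Wind speed in SI: 21.4 knots = 11.0 m/s
Geostrophic balance rearranged: |∂P/∂n| = f ρ V_g
|∂P/∂n| = 1.35×10⁻⁴ × 1.05 × 11.0 = 1.56×10⁻³ Pa/m
Isobar spacing: Δn = ΔP/|∂P/∂n| = 200 Pa / 1.56×10⁻³ Pa/m = 127987 m ≈ 130 km

130 km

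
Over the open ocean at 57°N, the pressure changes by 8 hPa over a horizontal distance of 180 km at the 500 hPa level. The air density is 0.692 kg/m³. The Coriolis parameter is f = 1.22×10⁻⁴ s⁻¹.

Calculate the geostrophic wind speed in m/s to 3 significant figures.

52.6 m/s

Pressure gradient: |∂P/∂n| = 800 Pa / 180000 m = 4.44×10⁻³ Pa/m
Geostrophic balance (pressure-gradient force = Coriolis force):
V_g = (1/(fρ)) |∂P/∂n| = 4.44×10⁻³ / (1.22×10⁻⁴ × 0.692) = 52.6 m/s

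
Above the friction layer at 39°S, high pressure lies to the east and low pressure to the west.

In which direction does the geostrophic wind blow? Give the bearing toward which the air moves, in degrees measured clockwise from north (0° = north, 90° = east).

The pressure-gradient force points toward the west (bearing 270°).
Geostrophic balance: in the Southern Hemisphere the Coriolis force deflects motion to the left, so the geostrophic wind blows 90° to the left of the pressure-gradient force (low pressure on the right).
Rotating 270° by 90° counterclockwise gives 180° — the wind blows toward the south.

180°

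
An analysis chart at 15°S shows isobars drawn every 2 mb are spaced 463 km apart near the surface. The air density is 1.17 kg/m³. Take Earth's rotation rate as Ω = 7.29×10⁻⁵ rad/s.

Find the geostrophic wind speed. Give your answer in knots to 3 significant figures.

Coriolis parameter at 15°S:
f = 2Ω sin φ = 2 × 7.29×10⁻⁵ × sin 15° = 3.77×10⁻⁵ s⁻¹
Pressure gradient: |∂P/∂n| = 200 Pa / 463000 m = 4.32×10⁻⁴ Pa/m
Geostrophic balance (pressure-gradient force = Coriolis force):
V_g = (1/(fρ)) |∂P/∂n| = 4.32×10⁻⁴ / (3.77×10⁻⁵ × 1.17) = 9.78 m/s
Converting: 9.78 m/s × 1.944 = 19.0 knots

19.0 knots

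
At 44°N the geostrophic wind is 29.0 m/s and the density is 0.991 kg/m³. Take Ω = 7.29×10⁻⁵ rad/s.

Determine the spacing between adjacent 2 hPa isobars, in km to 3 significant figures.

68.7 km

Coriolis parameter at 44°N:
f = 2Ω sin φ = 2 × 7.29×10⁻⁵ × sin 44° = 1.01×10⁻⁴ s⁻¹
Geostrophic balance rearranged: |∂P/∂n| = f ρ V_g
|∂P/∂n| = 1.01×10⁻⁴ × 0.991 × 29.0 = 2.91×10⁻³ Pa/m
Isobar spacing: Δn = ΔP/|∂P/∂n| = 200 Pa / 2.91×10⁻³ Pa/m = 68712 m ≈ 68.7 km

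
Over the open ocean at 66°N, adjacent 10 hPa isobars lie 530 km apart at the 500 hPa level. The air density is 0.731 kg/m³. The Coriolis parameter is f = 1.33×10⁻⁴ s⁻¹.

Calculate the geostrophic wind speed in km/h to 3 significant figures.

69.9 km/h

Pressure gradient: |∂P/∂n| = 1000 Pa / 530000 m = 1.89×10⁻³ Pa/m
Geostrophic balance (pressure-gradient force = Coriolis force):
V_g = (1/(fρ)) |∂P/∂n| = 1.89×10⁻³ / (1.33×10⁻⁴ × 0.731) = 19.4 m/s
Converting: 19.4 m/s × 3.6 = 69.9 km/h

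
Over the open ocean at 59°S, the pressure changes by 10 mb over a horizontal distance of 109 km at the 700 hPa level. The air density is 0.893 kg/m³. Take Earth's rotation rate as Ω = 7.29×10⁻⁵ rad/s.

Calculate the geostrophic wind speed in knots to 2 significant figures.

160 knots

Coriolis parameter at 59°S:
f = 2Ω sin φ = 2 × 7.29×10⁻⁵ × sin 59° = 1.25×10⁻⁴ s⁻¹
Pressure gradient: |∂P/∂n| = 1000 Pa / 109000 m = 9.17×10⁻³ Pa/m
Geostrophic balance (pressure-gradient force = Coriolis force):
V_g = (1/(fρ)) |∂P/∂n| = 9.17×10⁻³ / (1.25×10⁻⁴ × 0.893) = 82.2 m/s
Converting: 82.2 m/s × 1.944 = 160 knots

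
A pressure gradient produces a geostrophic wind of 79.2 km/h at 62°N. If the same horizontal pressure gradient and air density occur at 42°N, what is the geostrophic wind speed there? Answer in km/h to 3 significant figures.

With the same pressure gradient and density, V_g ∝ 1/f ∝ 1/sin φ.
V₂ = V₁ · sin φ₁ / sin φ₂ = 79.2 × sin 62° / sin 42°
V₂ = 79.2 × 0.8829/0.6691 = 105 km/h

105 km/h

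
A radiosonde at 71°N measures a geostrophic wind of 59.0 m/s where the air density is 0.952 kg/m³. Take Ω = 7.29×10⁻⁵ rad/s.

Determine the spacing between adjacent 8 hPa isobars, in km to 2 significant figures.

100 km

Coriolis parameter at 71°N:
f = 2Ω sin φ = 2 × 7.29×10⁻⁵ × sin 71° = 1.38×10⁻⁴ s⁻¹
Geostrophic balance rearranged: |∂P/∂n| = f ρ V_g
|∂P/∂n| = 1.38×10⁻⁴ × 0.952 × 59.0 = 7.74×10⁻³ Pa/m
Isobar spacing: Δn = ΔP/|∂P/∂n| = 800 Pa / 7.74×10⁻³ Pa/m = 103317 m ≈ 100 km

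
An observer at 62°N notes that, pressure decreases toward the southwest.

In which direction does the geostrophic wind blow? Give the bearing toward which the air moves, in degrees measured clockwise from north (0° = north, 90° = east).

The pressure-gradient force points toward the southwest (bearing 225°).
Geostrophic balance: in the Northern Hemisphere the Coriolis force deflects motion to the right, so the geostrophic wind blows 90° to the right of the pressure-gradient force (low pressure on the left).
Rotating 225° by 90° clockwise gives 315° — the wind blows toward the northwest.

315°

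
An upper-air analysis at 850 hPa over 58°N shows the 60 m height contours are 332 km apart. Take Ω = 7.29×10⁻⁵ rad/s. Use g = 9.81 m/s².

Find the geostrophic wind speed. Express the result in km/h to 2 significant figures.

Coriolis parameter at 58°N:
f = 2Ω sin φ = 2 × 7.29×10⁻⁵ × sin 58° = 1.24×10⁻⁴ s⁻¹
Height gradient: |∂Z/∂n| = 60 m / 332000 m = 1.81×10⁻⁴
On a pressure surface, geostrophic balance gives V_g = (g/f)|∂Z/∂n|:
V_g = 9.81 × 1.81×10⁻⁴ / 1.24×10⁻⁴ = 14.3 m/s
Converting: 14.3 m/s × 3.6 = 52 km/h

52 km/h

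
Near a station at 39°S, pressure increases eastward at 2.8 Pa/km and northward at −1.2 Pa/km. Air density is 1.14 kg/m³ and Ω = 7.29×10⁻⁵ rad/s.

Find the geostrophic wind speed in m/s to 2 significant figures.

29 m/s

Coriolis parameter at 39°S:
f = 2Ω sin φ = 2 × 7.29×10⁻⁵ × sin 39° = 9.18×10⁻⁵ s⁻¹
In the Southern Hemisphere f is negative: f = −9.18×10⁻⁵ s⁻¹.
Component geostrophic relations (x east, y north):
u_g = −(1/(fρ)) ∂P/∂y,  v_g = (1/(fρ)) ∂P/∂x
u_g = −(−1.2×10⁻³)/(−9.18×10⁻⁵ × 1.14) = −11.5 m/s;  v_g = (2.8×10⁻³)/(−9.18×10⁻⁵ × 1.14) = −26.8 m/s
|V_g| = √(u_g² + v_g²) = 29.1 m/s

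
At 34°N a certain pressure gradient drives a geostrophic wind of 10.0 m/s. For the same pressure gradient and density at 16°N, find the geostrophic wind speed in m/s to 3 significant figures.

20.3 m/s

With the same pressure gradient and density, V_g ∝ 1/f ∝ 1/sin φ.
V₂ = V₁ · sin φ₁ / sin φ₂ = 10.0 × sin 34° / sin 16°
V₂ = 10.0 × 0.5592/0.2756 = 20.3 m/s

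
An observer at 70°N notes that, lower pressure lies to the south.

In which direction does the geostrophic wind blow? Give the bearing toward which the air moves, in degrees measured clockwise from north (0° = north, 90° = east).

270°

The pressure-gradient force points toward the south (bearing 180°).
Geostrophic balance: in the Northern Hemisphere the Coriolis force deflects motion to the right, so the geostrophic wind blows 90° to the right of the pressure-gradient force (low pressure on the left).
Rotating 180° by 90° clockwise gives 270° — the wind blows toward the west.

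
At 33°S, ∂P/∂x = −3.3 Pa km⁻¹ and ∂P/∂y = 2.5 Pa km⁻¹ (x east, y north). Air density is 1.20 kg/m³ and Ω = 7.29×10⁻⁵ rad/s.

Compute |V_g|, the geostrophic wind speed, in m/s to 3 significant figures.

43.4 m/s

Coriolis parameter at 33°S:
f = 2Ω sin φ = 2 × 7.29×10⁻⁵ × sin 33° = 7.94×10⁻⁵ s⁻¹
In the Southern Hemisphere f is negative: f = −7.94×10⁻⁵ s⁻¹.
Component geostrophic relations (x east, y north):
u_g = −(1/(fρ)) ∂P/∂y,  v_g = (1/(fρ)) ∂P/∂x
u_g = −(2.5×10⁻³)/(−7.94×10⁻⁵ × 1.20) = 26.2 m/s;  v_g = (−3.3×10⁻³)/(−7.94×10⁻⁵ × 1.20) = 34.6 m/s
|V_g| = √(u_g² + v_g²) = 43.4 m/s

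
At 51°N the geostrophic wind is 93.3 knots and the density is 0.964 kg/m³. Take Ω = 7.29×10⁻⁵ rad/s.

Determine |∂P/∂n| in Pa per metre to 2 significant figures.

Coriolis parameter at 51°N:
f = 2Ω sin φ = 2 × 7.29×10⁻⁵ × sin 51° = 1.13×10⁻⁴ s⁻¹
Wind speed in SI: 93.3 knots = 48.0 m/s
Geostrophic balance rearranged: |∂P/∂n| = f ρ V_g
|∂P/∂n| = 1.13×10⁻⁴ × 0.964 × 48.0 = 5.24×10⁻³ Pa/m

5.2×10⁻³ Pa/m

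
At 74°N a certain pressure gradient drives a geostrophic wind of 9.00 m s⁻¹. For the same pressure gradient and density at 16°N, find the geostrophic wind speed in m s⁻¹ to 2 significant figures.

With the same pressure gradient and density, V_g ∝ 1/f ∝ 1/sin φ.
V₂ = V₁ · sin φ₁ / sin φ₂ = 9.00 × sin 74° / sin 16°
V₂ = 9.00 × 0.9613/0.2756 = 31 m s⁻¹

31 m s⁻¹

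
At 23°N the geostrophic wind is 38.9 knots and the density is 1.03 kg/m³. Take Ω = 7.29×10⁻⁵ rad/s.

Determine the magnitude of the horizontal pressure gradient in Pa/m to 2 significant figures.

Coriolis parameter at 23°N:
f = 2Ω sin φ = 2 × 7.29×10⁻⁵ × sin 23° = 5.70×10⁻⁵ s⁻¹
Wind speed in SI: 38.9 knots = 20.0 m/s
Geostrophic balance rearranged: |∂P/∂n| = f ρ V_g
|∂P/∂n| = 5.70×10⁻⁵ × 1.03 × 20.0 = 1.17×10⁻³ Pa/m

1.2×10⁻³ Pa/m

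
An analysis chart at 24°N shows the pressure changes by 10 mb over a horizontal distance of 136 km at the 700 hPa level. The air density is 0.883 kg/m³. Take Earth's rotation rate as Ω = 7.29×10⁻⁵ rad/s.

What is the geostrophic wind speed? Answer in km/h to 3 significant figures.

506 km/h

Coriolis parameter at 24°N:
f = 2Ω sin φ = 2 × 7.29×10⁻⁵ × sin 24° = 5.93×10⁻⁵ s⁻¹
Pressure gradient: |∂P/∂n| = 1000 Pa / 136000 m = 7.35×10⁻³ Pa/m
Geostrophic balance (pressure-gradient force = Coriolis force):
V_g = (1/(fρ)) |∂P/∂n| = 7.35×10⁻³ / (5.93×10⁻⁵ × 0.883) = 140 m/s
Converting: 140 m/s × 3.6 = 506 km/h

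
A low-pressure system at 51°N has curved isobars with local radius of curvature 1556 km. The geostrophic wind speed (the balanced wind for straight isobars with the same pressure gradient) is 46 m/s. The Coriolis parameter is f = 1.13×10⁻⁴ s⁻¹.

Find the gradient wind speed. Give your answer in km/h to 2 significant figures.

140 km/h

Around a low, centrifugal force acts outward with Coriolis, so pressure-gradient force balances both:
(1/ρ)|∂P/∂n| = fV + V²/R  →  V² + fR·V − fR·V_g = 0
With fR = 1.13×10⁻⁴ × 1556×10³ m = 176 m/s:
V = [−fR + √((fR)² + 4 fR V_g)]/2 = [−176 + √(176² + 4×176×46)]/2 = 37.9 m/s
Subgeostrophic (V < V_g = 46 m/s), as expected around a low.
Converting: 37.9 m/s × 3.6 = 140 km/h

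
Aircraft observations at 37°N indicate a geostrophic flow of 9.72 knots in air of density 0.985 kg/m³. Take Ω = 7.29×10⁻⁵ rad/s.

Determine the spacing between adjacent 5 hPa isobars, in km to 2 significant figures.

Coriolis parameter at 37°N:
f = 2Ω sin φ = 2 × 7.29×10⁻⁵ × sin 37° = 8.77×10⁻⁵ s⁻¹
Wind speed in SI: 9.72 knots = 5.00 m/s
Geostrophic balance rearranged: |∂P/∂n| = f ρ V_g
|∂P/∂n| = 8.77×10⁻⁵ × 0.985 × 5.00 = 4.32×10⁻⁴ Pa/m
Isobar spacing: Δn = ΔP/|∂P/∂n| = 500 Pa / 4.32×10⁻⁴ Pa/m = 1156935 m ≈ 1200 km

1200 km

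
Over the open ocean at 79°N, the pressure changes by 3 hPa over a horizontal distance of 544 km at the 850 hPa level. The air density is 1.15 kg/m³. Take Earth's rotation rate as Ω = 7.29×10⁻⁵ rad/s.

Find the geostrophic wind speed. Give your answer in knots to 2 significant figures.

6.5 knots

Coriolis parameter at 79°N:
f = 2Ω sin φ = 2 × 7.29×10⁻⁵ × sin 79° = 1.43×10⁻⁴ s⁻¹
Pressure gradient: |∂P/∂n| = 300 Pa / 544000 m = 5.51×10⁻⁴ Pa/m
Geostrophic balance (pressure-gradient force = Coriolis force):
V_g = (1/(fρ)) |∂P/∂n| = 5.51×10⁻⁴ / (1.43×10⁻⁴ × 1.15) = 3.35 m/s
Converting: 3.35 m/s × 1.944 = 6.5 knots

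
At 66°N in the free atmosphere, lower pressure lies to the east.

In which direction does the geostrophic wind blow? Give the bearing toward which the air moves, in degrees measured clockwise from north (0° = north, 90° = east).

180°

The pressure-gradient force points toward the east (bearing 090°).
Geostrophic balance: in the Northern Hemisphere the Coriolis force deflects motion to the right, so the geostrophic wind blows 90° to the right of the pressure-gradient force (low pressure on the left).
Rotating 090° by 90° clockwise gives 180° — the wind blows toward the south.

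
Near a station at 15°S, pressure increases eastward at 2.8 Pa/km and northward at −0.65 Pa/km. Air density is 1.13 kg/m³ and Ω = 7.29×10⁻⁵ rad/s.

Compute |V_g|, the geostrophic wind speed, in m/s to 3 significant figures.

Coriolis parameter at 15°S:
f = 2Ω sin φ = 2 × 7.29×10⁻⁵ × sin 15° = 3.77×10⁻⁵ s⁻¹
In the Southern Hemisphere f is negative: f = −3.77×10⁻⁵ s⁻¹.
Component geostrophic relations (x east, y north):
u_g = −(1/(fρ)) ∂P/∂y,  v_g = (1/(fρ)) ∂P/∂x
u_g = −(−0.65×10⁻³)/(−3.77×10⁻⁵ × 1.13) = −15.2 m/s;  v_g = (2.8×10⁻³)/(−3.77×10⁻⁵ × 1.13) = −65.7 m/s
|V_g| = √(u_g² + v_g²) = 67.4 m/s

67.4 m/s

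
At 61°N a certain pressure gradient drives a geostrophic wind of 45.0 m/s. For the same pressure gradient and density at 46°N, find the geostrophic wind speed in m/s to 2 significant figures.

With the same pressure gradient and density, V_g ∝ 1/f ∝ 1/sin φ.
V₂ = V₁ · sin φ₁ / sin φ₂ = 45.0 × sin 61° / sin 46°
V₂ = 45.0 × 0.8746/0.7193 = 55 m/s

55 m/s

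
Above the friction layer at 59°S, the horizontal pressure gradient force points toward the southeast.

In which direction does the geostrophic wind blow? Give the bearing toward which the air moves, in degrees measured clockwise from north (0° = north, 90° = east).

045°

The pressure-gradient force points toward the southeast (bearing 135°).
Geostrophic balance: in the Southern Hemisphere the Coriolis force deflects motion to the left, so the geostrophic wind blows 90° to the left of the pressure-gradient force (low pressure on the right).
Rotating 135° by 90° counterclockwise gives 045° — the wind blows toward the northeast.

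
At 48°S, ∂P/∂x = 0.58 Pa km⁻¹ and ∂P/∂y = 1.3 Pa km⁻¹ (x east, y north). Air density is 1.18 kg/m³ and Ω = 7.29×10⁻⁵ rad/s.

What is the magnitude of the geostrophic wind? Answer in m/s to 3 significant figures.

Coriolis parameter at 48°S:
f = 2Ω sin φ = 2 × 7.29×10⁻⁵ × sin 48° = 1.08×10⁻⁴ s⁻¹
In the Southern Hemisphere f is negative: f = −1.08×10⁻⁴ s⁻¹.
Component geostrophic relations (x east, y north):
u_g = −(1/(fρ)) ∂P/∂y,  v_g = (1/(fρ)) ∂P/∂x
u_g = −(1.3×10⁻³)/(−1.08×10⁻⁴ × 1.18) = 10.2 m/s;  v_g = (0.58×10⁻³)/(−1.08×10⁻⁴ × 1.18) = −4.54 m/s
|V_g| = √(u_g² + v_g²) = 11.1 m/s

11.1 m/s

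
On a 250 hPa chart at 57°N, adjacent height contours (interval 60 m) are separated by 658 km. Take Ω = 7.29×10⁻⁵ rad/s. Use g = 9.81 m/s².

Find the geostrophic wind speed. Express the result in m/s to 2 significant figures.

Coriolis parameter at 57°N:
f = 2Ω sin φ = 2 × 7.29×10⁻⁵ × sin 57° = 1.22×10⁻⁴ s⁻¹
Height gradient: |∂Z/∂n| = 60 m / 658000 m = 9.12×10⁻⁵
On a pressure surface, geostrophic balance gives V_g = (g/f)|∂Z/∂n|:
V_g = 9.81 × 9.12×10⁻⁵ / 1.22×10⁻⁴ = 7.32 m/s

7.3 m/s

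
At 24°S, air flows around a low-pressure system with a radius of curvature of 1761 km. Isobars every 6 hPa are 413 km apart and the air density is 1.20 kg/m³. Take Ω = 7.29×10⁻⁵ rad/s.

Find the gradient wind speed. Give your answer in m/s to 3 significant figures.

Coriolis parameter at 24°S:
f = 2Ω sin φ = 2 × 7.29×10⁻⁵ × sin 24° = 5.93×10⁻⁵ s⁻¹
Pressure gradient: |∂P/∂n| = 600 Pa / 413000 m = 1.45×10⁻³ Pa/m
Geostrophic speed: V_g = |∂P/∂n|/(fρ) = 1.45×10⁻³/(5.93×10⁻⁵ × 1.20) = 20.4 m/s
Around a low, centrifugal force acts outward with Coriolis, so pressure-gradient force balances both:
(1/ρ)|∂P/∂n| = fV + V²/R  →  V² + fR·V − fR·V_g = 0
With fR = 5.93×10⁻⁵ × 1761×10³ m = 104 m/s:
V = [−fR + √((fR)² + 4 fR V_g)]/2 = [−104 + √(104² + 4×104×20.4)]/2 = 17.5 m/s
Subgeostrophic (V < V_g = 20.4 m/s), as expected around a low.

17.5 m/s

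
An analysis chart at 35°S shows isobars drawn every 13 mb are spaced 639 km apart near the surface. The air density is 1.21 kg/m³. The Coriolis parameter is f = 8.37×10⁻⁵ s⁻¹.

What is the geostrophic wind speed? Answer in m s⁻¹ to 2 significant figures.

Pressure gradient: |∂P/∂n| = 1300 Pa / 639000 m = 2.03×10⁻³ Pa/m
Geostrophic balance (pressure-gradient force = Coriolis force):
V_g = (1/(fρ)) |∂P/∂n| = 2.03×10⁻³ / (8.37×10⁻⁵ × 1.21) = 20.1 m/s

20 m s⁻¹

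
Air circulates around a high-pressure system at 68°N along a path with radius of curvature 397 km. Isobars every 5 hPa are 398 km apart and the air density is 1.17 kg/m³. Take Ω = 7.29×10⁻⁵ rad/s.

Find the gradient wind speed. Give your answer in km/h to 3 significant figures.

34.9 km/h

Coriolis parameter at 68°N:
f = 2Ω sin φ = 2 × 7.29×10⁻⁵ × sin 68° = 1.35×10⁻⁴ s⁻¹
Pressure gradient: |∂P/∂n| = 500 Pa / 398000 m = 1.26×10⁻³ Pa/m
Geostrophic speed: V_g = |∂P/∂n|/(fρ) = 1.26×10⁻³/(1.35×10⁻⁴ × 1.17) = 7.94 m/s
Around a high, pressure-gradient force acts outward with centrifugal, so Coriolis balances both:
fV = (1/ρ)|∂P/∂n| + V²/R  →  V² − fR·V + fR·V_g = 0
With fR = 1.35×10⁻⁴ × 397×10³ m = 53.7 m/s:
V = [fR − √((fR)² − 4 fR V_g)]/2 = [53.7 − √(53.7² − 4×53.7×7.94)]/2 = 9.69 m/s
Supergeostrophic (V > V_g = 7.94 m/s), as expected around a high.
Converting: 9.69 m/s × 3.6 = 34.9 km/h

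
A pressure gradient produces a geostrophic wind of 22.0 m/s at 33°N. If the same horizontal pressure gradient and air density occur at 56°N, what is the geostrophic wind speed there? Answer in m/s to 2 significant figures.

14 m/s

With the same pressure gradient and density, V_g ∝ 1/f ∝ 1/sin φ.
V₂ = V₁ · sin φ₁ / sin φ₂ = 22.0 × sin 33° / sin 56°
V₂ = 22.0 × 0.5446/0.8290 = 14 m/s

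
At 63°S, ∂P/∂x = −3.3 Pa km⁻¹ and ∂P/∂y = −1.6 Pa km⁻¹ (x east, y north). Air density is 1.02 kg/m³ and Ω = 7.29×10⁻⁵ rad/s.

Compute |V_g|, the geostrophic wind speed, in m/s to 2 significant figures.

Coriolis parameter at 63°S:
f = 2Ω sin φ = 2 × 7.29×10⁻⁵ × sin 63° = 1.30×10⁻⁴ s⁻¹
In the Southern Hemisphere f is negative: f = −1.30×10⁻⁴ s⁻¹.
Component geostrophic relations (x east, y north):
u_g = −(1/(fρ)) ∂P/∂y,  v_g = (1/(fρ)) ∂P/∂x
u_g = −(−1.6×10⁻³)/(−1.30×10⁻⁴ × 1.02) = −12.1 m/s;  v_g = (−3.3×10⁻³)/(−1.30×10⁻⁴ × 1.02) = 24.9 m/s
|V_g| = √(u_g² + v_g²) = 27.7 m/s

28 m/s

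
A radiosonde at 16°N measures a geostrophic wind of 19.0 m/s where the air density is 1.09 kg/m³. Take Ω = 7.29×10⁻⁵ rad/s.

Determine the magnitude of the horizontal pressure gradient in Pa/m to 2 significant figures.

8.3×10⁻⁴ Pa/m

Coriolis parameter at 16°N:
f = 2Ω sin φ = 2 × 7.29×10⁻⁵ × sin 16° = 4.02×10⁻⁵ s⁻¹
Geostrophic balance rearranged: |∂P/∂n| = f ρ V_g
|∂P/∂n| = 4.02×10⁻⁵ × 1.09 × 19.0 = 8.32×10⁻⁴ Pa/m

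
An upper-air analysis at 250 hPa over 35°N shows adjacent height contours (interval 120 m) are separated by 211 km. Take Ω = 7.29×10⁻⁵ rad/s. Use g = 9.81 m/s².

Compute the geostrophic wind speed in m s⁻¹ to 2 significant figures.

67 m s⁻¹

Coriolis parameter at 35°N:
f = 2Ω sin φ = 2 × 7.29×10⁻⁵ × sin 35° = 8.36×10⁻⁵ s⁻¹
Height gradient: |∂Z/∂n| = 120 m / 211000 m = 5.69×10⁻⁴
On a pressure surface, geostrophic balance gives V_g = (g/f)|∂Z/∂n|:
V_g = 9.81 × 5.69×10⁻⁴ / 8.36×10⁻⁵ = 66.7 m/s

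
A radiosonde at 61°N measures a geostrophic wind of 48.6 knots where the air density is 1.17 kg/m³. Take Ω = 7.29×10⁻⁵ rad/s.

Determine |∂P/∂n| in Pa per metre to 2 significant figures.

Coriolis parameter at 61°N:
f = 2Ω sin φ = 2 × 7.29×10⁻⁵ × sin 61° = 1.28×10⁻⁴ s⁻¹
Wind speed in SI: 48.6 knots = 25.0 m/s
Geostrophic balance rearranged: |∂P/∂n| = f ρ V_g
|∂P/∂n| = 1.28×10⁻⁴ × 1.17 × 25.0 = 3.73×10⁻³ Pa/m

3.7×10⁻³ Pa/m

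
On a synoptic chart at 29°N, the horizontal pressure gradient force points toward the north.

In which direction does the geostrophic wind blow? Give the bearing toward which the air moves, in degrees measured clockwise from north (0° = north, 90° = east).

090°

The pressure-gradient force points toward the north (bearing 000°).
Geostrophic balance: in the Northern Hemisphere the Coriolis force deflects motion to the right, so the geostrophic wind blows 90° to the right of the pressure-gradient force (low pressure on the left).
Rotating 000° by 90° clockwise gives 090° — the wind blows toward the east.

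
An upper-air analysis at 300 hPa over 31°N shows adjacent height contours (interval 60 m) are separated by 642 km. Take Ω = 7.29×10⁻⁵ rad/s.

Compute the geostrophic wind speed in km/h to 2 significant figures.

Coriolis parameter at 31°N:
f = 2Ω sin φ = 2 × 7.29×10⁻⁵ × sin 31° = 7.51×10⁻⁵ s⁻¹
Height gradient: |∂Z/∂n| = 60 m / 642000 m = 9.35×10⁻⁵
On a pressure surface, geostrophic balance gives V_g = (g/f)|∂Z/∂n|:
V_g = 9.81 × 9.35×10⁻⁵ / 7.51×10⁻⁵ = 12.2 m/s
Converting: 12.2 m/s × 3.6 = 44 km/h

44 km/h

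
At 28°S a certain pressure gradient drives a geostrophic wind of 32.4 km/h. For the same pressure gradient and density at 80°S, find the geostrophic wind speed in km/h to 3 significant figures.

With the same pressure gradient and density, V_g ∝ 1/f ∝ 1/sin φ.
V₂ = V₁ · sin φ₁ / sin φ₂ = 32.4 × sin 28° / sin 80°
V₂ = 32.4 × 0.4695/0.9848 = 15.4 km/h

15.4 km/h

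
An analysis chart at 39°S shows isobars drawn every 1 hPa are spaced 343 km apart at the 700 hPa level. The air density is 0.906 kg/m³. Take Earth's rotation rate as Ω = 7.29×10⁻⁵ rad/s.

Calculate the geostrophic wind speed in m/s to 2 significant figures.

3.5 m/s

Coriolis parameter at 39°S:
f = 2Ω sin φ = 2 × 7.29×10⁻⁵ × sin 39° = 9.18×10⁻⁵ s⁻¹
Pressure gradient: |∂P/∂n| = 100 Pa / 343000 m = 2.92×10⁻⁴ Pa/m
Geostrophic balance (pressure-gradient force = Coriolis force):
V_g = (1/(fρ)) |∂P/∂n| = 2.92×10⁻⁴ / (9.18×10⁻⁵ × 0.906) = 3.51 m/s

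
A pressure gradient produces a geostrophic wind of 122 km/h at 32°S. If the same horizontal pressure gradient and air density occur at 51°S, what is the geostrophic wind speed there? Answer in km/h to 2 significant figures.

With the same pressure gradient and density, V_g ∝ 1/f ∝ 1/sin φ.
V₂ = V₁ · sin φ₁ / sin φ₂ = 122 × sin 32° / sin 51°
V₂ = 122 × 0.5299/0.7771 = 83 km/h

83 km/h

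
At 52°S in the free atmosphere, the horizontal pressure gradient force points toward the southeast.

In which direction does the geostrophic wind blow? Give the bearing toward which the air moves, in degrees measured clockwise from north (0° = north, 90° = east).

045°

The pressure-gradient force points toward the southeast (bearing 135°).
Geostrophic balance: in the Southern Hemisphere the Coriolis force deflects motion to the left, so the geostrophic wind blows 90° to the left of the pressure-gradient force (low pressure on the right).
Rotating 135° by 90° counterclockwise gives 045° — the wind blows toward the northeast.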